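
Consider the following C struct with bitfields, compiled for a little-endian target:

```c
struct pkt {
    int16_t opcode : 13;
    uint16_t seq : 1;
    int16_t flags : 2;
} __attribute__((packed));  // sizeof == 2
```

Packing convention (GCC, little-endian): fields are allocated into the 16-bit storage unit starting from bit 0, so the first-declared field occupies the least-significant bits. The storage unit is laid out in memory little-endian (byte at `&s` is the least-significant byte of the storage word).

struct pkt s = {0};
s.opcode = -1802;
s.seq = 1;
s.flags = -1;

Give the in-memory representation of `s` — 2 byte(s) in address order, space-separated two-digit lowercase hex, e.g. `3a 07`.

opcode:13 = -1802 → 0x18f6 << 0 → word 0x18f6
seq:1 = 1 → 0x1 << 13 → word 0x38f6
flags:2 = -1 → 0x3 << 14 → word 0xf8f6
word = 0xf8f6 → little-endian bytes:
  [0]=0xf6  [1]=0xf8

f6 f8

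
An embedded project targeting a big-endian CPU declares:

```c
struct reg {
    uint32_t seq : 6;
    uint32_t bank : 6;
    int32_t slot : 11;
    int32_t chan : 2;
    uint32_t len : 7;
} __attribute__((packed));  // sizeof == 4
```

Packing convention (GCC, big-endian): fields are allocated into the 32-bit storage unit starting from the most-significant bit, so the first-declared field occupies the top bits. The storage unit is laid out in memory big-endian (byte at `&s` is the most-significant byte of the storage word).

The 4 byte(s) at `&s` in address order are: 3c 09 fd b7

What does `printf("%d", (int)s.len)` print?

55

[0]=0x3c [1]=0x09 [2]=0xfd [3]=0xb7 (big-endian) → word 0x3c09fdb7
seq [26+:6] = (word>>26) & 0x3f = 15
bank [20+:6] = (word>>20) & 0x3f = 0
slot [9+:11] = (word>>9) & 0x7ff = 1278
chan [7+:2] = (word>>7) & 0x3 = 3
len [0+:7] = (word>>0) & 0x7f = 55  ←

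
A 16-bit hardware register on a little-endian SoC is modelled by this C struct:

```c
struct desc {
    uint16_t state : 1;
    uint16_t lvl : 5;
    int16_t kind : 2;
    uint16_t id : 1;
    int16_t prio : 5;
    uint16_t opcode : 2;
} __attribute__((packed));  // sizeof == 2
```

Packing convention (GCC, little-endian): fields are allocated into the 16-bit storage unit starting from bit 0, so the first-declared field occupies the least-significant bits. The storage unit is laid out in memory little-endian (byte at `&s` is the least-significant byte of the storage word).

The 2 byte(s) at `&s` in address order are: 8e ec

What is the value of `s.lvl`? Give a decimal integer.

7

[0]=0x8e [1]=0xec (little-endian) → word 0xec8e
state [0+:1] = (word>>0) & 0x1 = 0
lvl [1+:5] = (word>>1) & 0x1f = 7  ←
kind [6+:2] = (word>>6) & 0x3 = 2
id [8+:1] = (word>>8) & 0x1 = 0
prio [9+:5] = (word>>9) & 0x1f = 22
opcode [14+:2] = (word>>14) & 0x3 = 3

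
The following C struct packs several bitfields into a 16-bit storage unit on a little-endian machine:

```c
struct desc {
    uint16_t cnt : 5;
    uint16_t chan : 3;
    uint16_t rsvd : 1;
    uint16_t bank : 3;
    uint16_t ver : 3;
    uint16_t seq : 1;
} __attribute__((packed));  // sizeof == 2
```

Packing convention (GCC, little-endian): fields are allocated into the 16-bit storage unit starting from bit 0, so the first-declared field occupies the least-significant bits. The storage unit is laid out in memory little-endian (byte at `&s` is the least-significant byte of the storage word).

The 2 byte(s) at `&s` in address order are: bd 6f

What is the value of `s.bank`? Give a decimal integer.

7

[0]=0xbd [1]=0x6f (little-endian) → word 0x6fbd
cnt:5 @ bit 0 → (0x6fbd>>0)&0x1f = 0x1d
chan:3 @ bit 5 → (0x6fbd>>5)&0x7 = 0x5
rsvd:1 @ bit 8 → (0x6fbd>>8)&0x1 = 0x1
bank:3 @ bit 9 → (0x6fbd>>9)&0x7 = 0x7  ←
ver:3 @ bit 12 → (0x6fbd>>12)&0x7 = 0x6
seq:1 @ bit 15 → (0x6fbd>>15)&0x1 = 0x0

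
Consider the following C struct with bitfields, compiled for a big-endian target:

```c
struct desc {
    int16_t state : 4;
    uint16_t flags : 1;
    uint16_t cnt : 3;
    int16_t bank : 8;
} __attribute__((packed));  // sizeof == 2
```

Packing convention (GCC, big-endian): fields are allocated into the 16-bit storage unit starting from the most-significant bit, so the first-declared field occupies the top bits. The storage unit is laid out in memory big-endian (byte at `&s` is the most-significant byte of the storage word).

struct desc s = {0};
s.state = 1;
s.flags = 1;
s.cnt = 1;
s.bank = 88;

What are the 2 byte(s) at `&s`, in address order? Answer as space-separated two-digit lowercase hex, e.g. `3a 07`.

19 58

[12+:4] state=1 & 0xf = 0x1; word=0x1000
[11+:1] flags=1 & 0x1 = 0x1; word=0x1800
[8+:3] cnt=1 & 0x7 = 0x1; word=0x1900
[0+:8] bank=88 & 0xff = 0x58; word=0x1958
word = 0x1958 → big-endian bytes:
  [0]=0x19  [1]=0x58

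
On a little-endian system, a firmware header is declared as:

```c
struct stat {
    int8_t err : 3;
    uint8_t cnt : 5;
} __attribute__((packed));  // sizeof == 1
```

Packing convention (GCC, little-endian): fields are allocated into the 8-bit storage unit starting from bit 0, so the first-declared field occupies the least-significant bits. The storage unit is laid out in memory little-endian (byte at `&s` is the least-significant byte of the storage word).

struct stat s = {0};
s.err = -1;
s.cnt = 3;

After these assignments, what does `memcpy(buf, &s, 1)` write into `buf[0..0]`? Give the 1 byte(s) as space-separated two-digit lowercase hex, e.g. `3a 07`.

err:3 = -1 → 0x7 << 0 → word 0x07
cnt:5 = 3 → 0x3 << 3 → word 0x1f
word = 0x1f → little-endian bytes:
  [0]=0x1f

1f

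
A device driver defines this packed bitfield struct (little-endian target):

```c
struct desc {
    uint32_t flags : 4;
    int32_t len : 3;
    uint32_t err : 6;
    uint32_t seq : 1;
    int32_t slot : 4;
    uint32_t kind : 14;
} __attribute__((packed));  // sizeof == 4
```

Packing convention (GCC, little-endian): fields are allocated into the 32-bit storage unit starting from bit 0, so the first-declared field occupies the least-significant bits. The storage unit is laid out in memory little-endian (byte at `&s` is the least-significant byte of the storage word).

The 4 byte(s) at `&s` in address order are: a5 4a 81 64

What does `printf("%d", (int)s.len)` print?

2

[0]=0xa5 [1]=0x4a [2]=0x81 [3]=0x64 (little-endian) → word 0x64814aa5
flags [0+:4] = (word>>0) & 0xf = 5
len [4+:3] = (word>>4) & 0x7 = 2  ←
err [7+:6] = (word>>7) & 0x3f = 21
seq [13+:1] = (word>>13) & 0x1 = 0
slot [14+:4] = (word>>14) & 0xf = 5
kind [18+:14] = (word>>18) & 0x3fff = 6432
len signed 3b, MSB=0: value = 2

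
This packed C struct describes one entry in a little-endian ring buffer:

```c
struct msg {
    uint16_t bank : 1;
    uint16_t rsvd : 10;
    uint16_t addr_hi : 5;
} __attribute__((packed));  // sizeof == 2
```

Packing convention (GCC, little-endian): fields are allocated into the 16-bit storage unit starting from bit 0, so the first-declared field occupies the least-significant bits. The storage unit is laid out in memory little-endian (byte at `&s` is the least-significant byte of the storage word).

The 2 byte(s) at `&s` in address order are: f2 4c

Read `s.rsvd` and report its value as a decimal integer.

633

[0]=0xf2 [1]=0x4c (little-endian) → word 0x4cf2
bank [0+:1] = (word>>0) & 0x1 = 0
rsvd [1+:10] = (word>>1) & 0x3ff = 633  ←
addr_hi [11+:5] = (word>>11) & 0x1f = 9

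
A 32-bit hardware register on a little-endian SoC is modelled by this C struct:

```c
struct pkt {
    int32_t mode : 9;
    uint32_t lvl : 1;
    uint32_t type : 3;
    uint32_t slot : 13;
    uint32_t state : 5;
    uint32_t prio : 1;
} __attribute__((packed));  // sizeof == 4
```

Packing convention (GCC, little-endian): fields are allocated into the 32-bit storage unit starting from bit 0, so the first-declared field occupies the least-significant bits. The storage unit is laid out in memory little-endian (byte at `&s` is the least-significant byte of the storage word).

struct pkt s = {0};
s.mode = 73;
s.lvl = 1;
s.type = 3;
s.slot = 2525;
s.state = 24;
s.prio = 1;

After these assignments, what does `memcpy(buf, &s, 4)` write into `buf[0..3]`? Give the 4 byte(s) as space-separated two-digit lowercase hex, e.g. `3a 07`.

mode:9 = 73 → 0x49 << 0 → word 0x00000049
lvl:1 = 1 → 0x1 << 9 → word 0x00000249
type:3 = 3 → 0x3 << 10 → word 0x00000e49
slot:13 = 2525 → 0x9dd << 13 → word 0x013bae49
state:5 = 24 → 0x18 << 26 → word 0x613bae49
prio:1 = 1 → 0x1 << 31 → word 0xe13bae49
word = 0xe13bae49 → little-endian bytes:
  [0]=0x49  [1]=0xae  [2]=0x3b  [3]=0xe1

49 ae 3b e1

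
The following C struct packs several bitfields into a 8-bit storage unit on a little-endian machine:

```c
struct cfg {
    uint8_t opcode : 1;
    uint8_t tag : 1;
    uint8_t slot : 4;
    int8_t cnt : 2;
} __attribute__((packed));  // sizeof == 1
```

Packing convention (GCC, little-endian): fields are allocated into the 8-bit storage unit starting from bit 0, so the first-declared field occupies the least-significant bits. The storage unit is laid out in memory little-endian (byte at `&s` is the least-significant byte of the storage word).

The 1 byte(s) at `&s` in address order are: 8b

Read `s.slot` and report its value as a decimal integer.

2

[0]=0x8b (little-endian) → word 0x8b
opcode:1 @ bit 0 → (0x8b>>0)&0x1 = 0x1
tag:1 @ bit 1 → (0x8b>>1)&0x1 = 0x1
slot:4 @ bit 2 → (0x8b>>2)&0xf = 0x2  ←
cnt:2 @ bit 6 → (0x8b>>6)&0x3 = 0x2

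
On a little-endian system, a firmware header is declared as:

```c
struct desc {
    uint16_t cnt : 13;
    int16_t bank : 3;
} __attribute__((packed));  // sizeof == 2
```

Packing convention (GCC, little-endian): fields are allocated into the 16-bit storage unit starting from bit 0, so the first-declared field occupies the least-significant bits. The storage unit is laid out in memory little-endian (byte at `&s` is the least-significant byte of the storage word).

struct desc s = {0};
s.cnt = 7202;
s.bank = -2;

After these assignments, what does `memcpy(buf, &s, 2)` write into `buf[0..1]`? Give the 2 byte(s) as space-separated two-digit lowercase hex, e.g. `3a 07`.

22 dc

cnt:13 = 7202 → 0x1c22 << 0 → word 0x1c22
bank:3 = -2 → 0x6 << 13 → word 0xdc22
word = 0xdc22 → little-endian bytes:
  [0]=0x22  [1]=0xdc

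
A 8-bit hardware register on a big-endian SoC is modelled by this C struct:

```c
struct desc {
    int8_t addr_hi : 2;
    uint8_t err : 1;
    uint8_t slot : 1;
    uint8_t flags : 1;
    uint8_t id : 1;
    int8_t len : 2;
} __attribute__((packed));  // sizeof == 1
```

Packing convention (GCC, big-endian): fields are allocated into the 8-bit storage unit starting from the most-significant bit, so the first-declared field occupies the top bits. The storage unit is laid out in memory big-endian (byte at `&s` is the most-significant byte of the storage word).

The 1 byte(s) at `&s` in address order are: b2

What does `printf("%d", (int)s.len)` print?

[0]=0xb2 (big-endian) → word 0xb2
addr_hi [6+:2] = (word>>6) & 0x3 = 2
err [5+:1] = (word>>5) & 0x1 = 1
slot [4+:1] = (word>>4) & 0x1 = 1
flags [3+:1] = (word>>3) & 0x1 = 0
id [2+:1] = (word>>2) & 0x1 = 0
len [0+:2] = (word>>0) & 0x3 = 2  ←
len signed 2b, MSB=1: 2 - 4 = -2

-2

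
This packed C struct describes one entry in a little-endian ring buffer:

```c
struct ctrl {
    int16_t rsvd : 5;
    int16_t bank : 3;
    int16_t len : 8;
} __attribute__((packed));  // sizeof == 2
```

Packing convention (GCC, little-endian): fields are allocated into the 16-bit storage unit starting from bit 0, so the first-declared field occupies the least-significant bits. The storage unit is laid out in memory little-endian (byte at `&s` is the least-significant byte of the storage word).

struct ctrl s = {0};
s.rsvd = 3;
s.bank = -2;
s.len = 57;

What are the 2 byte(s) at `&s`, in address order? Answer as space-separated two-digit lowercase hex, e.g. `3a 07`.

rsvd:5 = 3 → 0x3 << 0 → word 0x0003
bank:3 = -2 → 0x6 << 5 → word 0x00c3
len:8 = 57 → 0x39 << 8 → word 0x39c3
word = 0x39c3 → little-endian bytes:
  [0]=0xc3  [1]=0x39

c3 39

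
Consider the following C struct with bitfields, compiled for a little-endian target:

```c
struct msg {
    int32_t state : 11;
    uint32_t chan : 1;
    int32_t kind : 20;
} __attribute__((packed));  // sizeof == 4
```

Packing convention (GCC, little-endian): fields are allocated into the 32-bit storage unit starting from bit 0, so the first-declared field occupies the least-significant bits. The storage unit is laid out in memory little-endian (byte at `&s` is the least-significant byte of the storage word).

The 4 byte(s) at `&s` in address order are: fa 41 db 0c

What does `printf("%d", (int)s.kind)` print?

52660

[0]=0xfa [1]=0x41 [2]=0xdb [3]=0x0c (little-endian) → word 0x0cdb41fa
state:11 @ bit 0 → (0x0cdb41fa>>0)&0x7ff = 0x1fa
chan:1 @ bit 11 → (0x0cdb41fa>>11)&0x1 = 0x0
kind:20 @ bit 12 → (0x0cdb41fa>>12)&0xfffff = 0xcdb4  ←
kind signed 20b, MSB=0: value = 52660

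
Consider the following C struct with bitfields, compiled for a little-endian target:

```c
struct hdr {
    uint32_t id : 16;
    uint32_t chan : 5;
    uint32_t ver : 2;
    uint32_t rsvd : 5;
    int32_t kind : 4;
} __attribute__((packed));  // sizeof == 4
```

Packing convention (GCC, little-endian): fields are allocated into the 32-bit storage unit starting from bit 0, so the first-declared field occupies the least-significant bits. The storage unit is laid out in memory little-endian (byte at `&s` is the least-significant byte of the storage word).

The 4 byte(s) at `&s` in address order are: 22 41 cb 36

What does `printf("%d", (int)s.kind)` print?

3

[0]=0x22 [1]=0x41 [2]=0xcb [3]=0x36 (little-endian) → word 0x36cb4122
id:16 @ bit 0 → (0x36cb4122>>0)&0xffff = 0x4122
chan:5 @ bit 16 → (0x36cb4122>>16)&0x1f = 0xb
ver:2 @ bit 21 → (0x36cb4122>>21)&0x3 = 0x2
rsvd:5 @ bit 23 → (0x36cb4122>>23)&0x1f = 0xd
kind:4 @ bit 28 → (0x36cb4122>>28)&0xf = 0x3  ←
kind signed 4b, MSB=0: value = 3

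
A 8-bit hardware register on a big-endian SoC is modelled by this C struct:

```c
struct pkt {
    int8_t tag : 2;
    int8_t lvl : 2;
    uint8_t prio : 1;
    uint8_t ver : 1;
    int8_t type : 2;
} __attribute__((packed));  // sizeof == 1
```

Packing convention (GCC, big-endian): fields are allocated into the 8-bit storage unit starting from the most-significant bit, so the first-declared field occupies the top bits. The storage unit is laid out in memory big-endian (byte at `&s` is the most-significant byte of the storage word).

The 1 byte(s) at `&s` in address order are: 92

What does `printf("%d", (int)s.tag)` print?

-2

[0]=0x92 (big-endian) → word 0x92
tag [6+:2] = (word>>6) & 0x3 = 2  ←
lvl [4+:2] = (word>>4) & 0x3 = 1
prio [3+:1] = (word>>3) & 0x1 = 0
ver [2+:1] = (word>>2) & 0x1 = 0
type [0+:2] = (word>>0) & 0x3 = 2
tag signed 2b, MSB=1: 2 - 4 = -2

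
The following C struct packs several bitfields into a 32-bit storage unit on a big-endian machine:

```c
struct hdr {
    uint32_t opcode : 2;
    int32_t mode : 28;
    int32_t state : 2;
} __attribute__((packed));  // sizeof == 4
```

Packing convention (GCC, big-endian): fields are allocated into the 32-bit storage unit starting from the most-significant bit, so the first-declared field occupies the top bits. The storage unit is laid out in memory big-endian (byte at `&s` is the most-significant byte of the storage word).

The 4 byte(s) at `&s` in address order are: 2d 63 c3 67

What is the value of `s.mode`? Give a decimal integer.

-78057255

[0]=0x2d [1]=0x63 [2]=0xc3 [3]=0x67 (big-endian) → word 0x2d63c367
opcode:2 @ bit 30 → (0x2d63c367>>30)&0x3 = 0x0
mode:28 @ bit 2 → (0x2d63c367>>2)&0xfffffff = 0xb58f0d9  ←
state:2 @ bit 0 → (0x2d63c367>>0)&0x3 = 0x3
mode signed 28b, MSB=1: 190378201 - 268435456 = -78057255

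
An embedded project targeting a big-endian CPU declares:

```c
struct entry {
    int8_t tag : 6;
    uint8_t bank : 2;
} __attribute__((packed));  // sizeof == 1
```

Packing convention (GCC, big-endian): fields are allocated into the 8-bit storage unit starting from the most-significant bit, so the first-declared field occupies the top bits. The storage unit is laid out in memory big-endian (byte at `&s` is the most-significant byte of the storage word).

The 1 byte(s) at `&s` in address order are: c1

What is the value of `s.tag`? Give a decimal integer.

[0]=0xc1 (big-endian) → word 0xc1
tag:6 @ bit 2 → (0xc1>>2)&0x3f = 0x30  ←
bank:2 @ bit 0 → (0xc1>>0)&0x3 = 0x1
tag signed 6b, MSB=1: 48 - 64 = -16

-16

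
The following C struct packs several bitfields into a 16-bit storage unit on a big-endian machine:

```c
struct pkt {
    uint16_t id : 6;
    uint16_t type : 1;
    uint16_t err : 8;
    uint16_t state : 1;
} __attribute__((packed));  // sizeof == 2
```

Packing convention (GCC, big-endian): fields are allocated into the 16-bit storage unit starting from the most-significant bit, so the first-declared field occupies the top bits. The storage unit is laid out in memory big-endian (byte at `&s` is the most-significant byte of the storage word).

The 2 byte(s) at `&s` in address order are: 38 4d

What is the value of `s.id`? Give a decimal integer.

[0]=0x38 [1]=0x4d (big-endian) → word 0x384d
id:6 @ bit 10 → (0x384d>>10)&0x3f = 0xe  ←
type:1 @ bit 9 → (0x384d>>9)&0x1 = 0x0
err:8 @ bit 1 → (0x384d>>1)&0xff = 0x26
state:1 @ bit 0 → (0x384d>>0)&0x1 = 0x1

14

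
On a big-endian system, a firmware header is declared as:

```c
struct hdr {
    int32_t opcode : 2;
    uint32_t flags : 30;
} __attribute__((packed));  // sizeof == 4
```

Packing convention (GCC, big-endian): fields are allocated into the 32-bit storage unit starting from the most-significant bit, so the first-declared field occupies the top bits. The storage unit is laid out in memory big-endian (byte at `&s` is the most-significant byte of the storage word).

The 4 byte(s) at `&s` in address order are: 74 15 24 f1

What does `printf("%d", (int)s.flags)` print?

[0]=0x74 [1]=0x15 [2]=0x24 [3]=0xf1 (big-endian) → word 0x741524f1
opcode:2 @ bit 30 → (0x741524f1>>30)&0x3 = 0x1
flags:30 @ bit 0 → (0x741524f1>>0)&0x3fffffff = 0x341524f1  ←

873800945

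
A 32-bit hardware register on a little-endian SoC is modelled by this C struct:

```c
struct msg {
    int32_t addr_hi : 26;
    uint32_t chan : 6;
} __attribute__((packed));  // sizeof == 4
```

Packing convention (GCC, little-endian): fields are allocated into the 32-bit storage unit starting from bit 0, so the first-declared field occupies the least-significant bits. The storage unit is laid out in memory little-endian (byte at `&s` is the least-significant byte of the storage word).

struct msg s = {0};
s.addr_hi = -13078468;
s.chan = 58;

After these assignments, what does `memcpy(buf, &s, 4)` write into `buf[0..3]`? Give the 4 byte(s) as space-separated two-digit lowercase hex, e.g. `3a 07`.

3c 70 38 eb

addr_hi (26b) val=-13078468 bits=0x338703c at bit 0: 0x0338703c
chan (6b) val=58 bits=0x3a at bit 26: 0xeb38703c
word = 0xeb38703c → little-endian bytes:
  [0]=0x3c  [1]=0x70  [2]=0x38  [3]=0xeb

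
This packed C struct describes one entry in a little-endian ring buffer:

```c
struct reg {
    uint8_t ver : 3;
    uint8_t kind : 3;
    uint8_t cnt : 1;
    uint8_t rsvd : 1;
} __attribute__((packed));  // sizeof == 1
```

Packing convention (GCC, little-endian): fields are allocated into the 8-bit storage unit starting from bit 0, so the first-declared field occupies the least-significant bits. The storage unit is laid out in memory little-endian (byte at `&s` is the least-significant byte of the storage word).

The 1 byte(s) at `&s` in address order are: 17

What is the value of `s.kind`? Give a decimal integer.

[0]=0x17 (little-endian) → word 0x17
ver [0+:3] = (word>>0) & 0x7 = 7
kind [3+:3] = (word>>3) & 0x7 = 2  ←
cnt [6+:1] = (word>>6) & 0x1 = 0
rsvd [7+:1] = (word>>7) & 0x1 = 0

2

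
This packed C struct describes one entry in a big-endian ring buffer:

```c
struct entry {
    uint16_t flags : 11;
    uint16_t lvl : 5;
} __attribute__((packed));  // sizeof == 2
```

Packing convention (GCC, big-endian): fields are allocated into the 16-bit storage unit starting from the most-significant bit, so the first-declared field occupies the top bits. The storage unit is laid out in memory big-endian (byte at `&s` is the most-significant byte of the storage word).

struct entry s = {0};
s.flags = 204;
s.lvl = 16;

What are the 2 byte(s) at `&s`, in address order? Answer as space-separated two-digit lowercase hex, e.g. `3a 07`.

19 90

[5+:11] flags=204 & 0x7ff = 0xcc; word=0x1980
[0+:5] lvl=16 & 0x1f = 0x10; word=0x1990
word = 0x1990 → big-endian bytes:
  [0]=0x19  [1]=0x90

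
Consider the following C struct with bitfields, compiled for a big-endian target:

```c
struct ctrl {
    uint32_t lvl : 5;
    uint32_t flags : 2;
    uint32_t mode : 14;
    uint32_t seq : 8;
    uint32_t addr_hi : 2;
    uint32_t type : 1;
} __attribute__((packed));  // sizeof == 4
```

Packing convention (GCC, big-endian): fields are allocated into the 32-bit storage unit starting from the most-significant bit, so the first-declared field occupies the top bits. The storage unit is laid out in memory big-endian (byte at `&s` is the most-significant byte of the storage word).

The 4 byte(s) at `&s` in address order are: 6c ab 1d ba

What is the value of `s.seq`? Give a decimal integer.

[0]=0x6c [1]=0xab [2]=0x1d [3]=0xba (big-endian) → word 0x6cab1dba
lvl:5 @ bit 27 → (0x6cab1dba>>27)&0x1f = 0xd
flags:2 @ bit 25 → (0x6cab1dba>>25)&0x3 = 0x2
mode:14 @ bit 11 → (0x6cab1dba>>11)&0x3fff = 0x1563
seq:8 @ bit 3 → (0x6cab1dba>>3)&0xff = 0xb7  ←
addr_hi:2 @ bit 1 → (0x6cab1dba>>1)&0x3 = 0x1
type:1 @ bit 0 → (0x6cab1dba>>0)&0x1 = 0x0

183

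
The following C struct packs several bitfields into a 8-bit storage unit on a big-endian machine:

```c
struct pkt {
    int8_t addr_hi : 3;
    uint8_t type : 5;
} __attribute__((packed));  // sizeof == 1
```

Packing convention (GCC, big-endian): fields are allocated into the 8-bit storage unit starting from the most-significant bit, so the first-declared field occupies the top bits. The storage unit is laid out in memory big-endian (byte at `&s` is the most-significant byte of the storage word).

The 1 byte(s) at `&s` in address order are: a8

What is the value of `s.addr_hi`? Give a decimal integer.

[0]=0xa8 (big-endian) → word 0xa8
addr_hi:3 @ bit 5 → (0xa8>>5)&0x7 = 0x5  ←
type:5 @ bit 0 → (0xa8>>0)&0x1f = 0x8
addr_hi signed 3b, MSB=1: 5 - 8 = -3

-3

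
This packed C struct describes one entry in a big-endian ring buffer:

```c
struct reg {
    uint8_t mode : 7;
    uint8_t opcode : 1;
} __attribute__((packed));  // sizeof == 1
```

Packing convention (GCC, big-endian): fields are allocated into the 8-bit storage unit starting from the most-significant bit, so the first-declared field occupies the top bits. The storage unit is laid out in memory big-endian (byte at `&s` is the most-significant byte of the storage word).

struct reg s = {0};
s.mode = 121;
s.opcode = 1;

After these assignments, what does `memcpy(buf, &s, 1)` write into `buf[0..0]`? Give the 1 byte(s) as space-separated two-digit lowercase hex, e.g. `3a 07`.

[1+:7] mode=121 & 0x7f = 0x79; word=0xf2
[0+:1] opcode=1 & 0x1 = 0x1; word=0xf3
word = 0xf3 → big-endian bytes:
  [0]=0xf3

f3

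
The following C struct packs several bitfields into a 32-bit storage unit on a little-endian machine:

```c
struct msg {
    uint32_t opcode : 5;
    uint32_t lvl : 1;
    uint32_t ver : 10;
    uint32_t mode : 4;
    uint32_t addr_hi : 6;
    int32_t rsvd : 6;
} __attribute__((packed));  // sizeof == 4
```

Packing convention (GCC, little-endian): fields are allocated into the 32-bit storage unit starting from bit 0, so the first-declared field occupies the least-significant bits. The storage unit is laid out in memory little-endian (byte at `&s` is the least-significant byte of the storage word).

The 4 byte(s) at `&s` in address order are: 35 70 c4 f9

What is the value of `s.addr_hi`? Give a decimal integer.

28

[0]=0x35 [1]=0x70 [2]=0xc4 [3]=0xf9 (little-endian) → word 0xf9c47035
opcode:5 @ bit 0 → (0xf9c47035>>0)&0x1f = 0x15
lvl:1 @ bit 5 → (0xf9c47035>>5)&0x1 = 0x1
ver:10 @ bit 6 → (0xf9c47035>>6)&0x3ff = 0x1c0
mode:4 @ bit 16 → (0xf9c47035>>16)&0xf = 0x4
addr_hi:6 @ bit 20 → (0xf9c47035>>20)&0x3f = 0x1c  ←
rsvd:6 @ bit 26 → (0xf9c47035>>26)&0x3f = 0x3e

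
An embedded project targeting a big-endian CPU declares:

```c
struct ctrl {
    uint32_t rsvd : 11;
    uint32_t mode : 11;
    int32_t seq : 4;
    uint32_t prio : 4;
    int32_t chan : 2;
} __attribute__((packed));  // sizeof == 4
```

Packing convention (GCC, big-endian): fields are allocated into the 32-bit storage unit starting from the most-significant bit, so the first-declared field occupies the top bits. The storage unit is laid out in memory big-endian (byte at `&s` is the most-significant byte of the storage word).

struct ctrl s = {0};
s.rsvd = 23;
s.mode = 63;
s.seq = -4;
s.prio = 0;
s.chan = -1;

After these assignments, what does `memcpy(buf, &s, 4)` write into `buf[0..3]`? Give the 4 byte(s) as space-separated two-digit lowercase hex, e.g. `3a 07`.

02 e0 ff 03

rsvd:11 = 23 → 0x17 << 21 → word 0x02e00000
mode:11 = 63 → 0x3f << 10 → word 0x02e0fc00
seq:4 = -4 → 0xc << 6 → word 0x02e0ff00
prio:4 = 0 → 0x0 << 2 → word 0x02e0ff00
chan:2 = -1 → 0x3 << 0 → word 0x02e0ff03
word = 0x02e0ff03 → big-endian bytes:
  [0]=0x02  [1]=0xe0  [2]=0xff  [3]=0x03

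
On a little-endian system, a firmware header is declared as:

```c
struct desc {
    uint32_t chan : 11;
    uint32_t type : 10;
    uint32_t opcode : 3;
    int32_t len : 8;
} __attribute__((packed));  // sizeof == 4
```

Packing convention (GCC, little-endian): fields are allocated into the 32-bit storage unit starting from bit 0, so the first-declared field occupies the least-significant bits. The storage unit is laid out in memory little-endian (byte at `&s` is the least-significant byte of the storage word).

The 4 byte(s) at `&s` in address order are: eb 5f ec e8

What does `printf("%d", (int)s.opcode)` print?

7

[0]=0xeb [1]=0x5f [2]=0xec [3]=0xe8 (little-endian) → word 0xe8ec5feb
chan [0+:11] = (word>>0) & 0x7ff = 2027
type [11+:10] = (word>>11) & 0x3ff = 395
opcode [21+:3] = (word>>21) & 0x7 = 7  ←
len [24+:8] = (word>>24) & 0xff = 232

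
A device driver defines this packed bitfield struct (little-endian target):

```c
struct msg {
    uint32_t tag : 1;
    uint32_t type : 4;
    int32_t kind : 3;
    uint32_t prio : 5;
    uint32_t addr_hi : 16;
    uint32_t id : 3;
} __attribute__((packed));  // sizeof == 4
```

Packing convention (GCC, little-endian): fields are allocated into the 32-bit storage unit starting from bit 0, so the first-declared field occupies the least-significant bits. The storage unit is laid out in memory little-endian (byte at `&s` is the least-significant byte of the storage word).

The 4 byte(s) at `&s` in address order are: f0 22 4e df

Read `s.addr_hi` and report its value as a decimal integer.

[0]=0xf0 [1]=0x22 [2]=0x4e [3]=0xdf (little-endian) → word 0xdf4e22f0
tag [0+:1] = (word>>0) & 0x1 = 0
type [1+:4] = (word>>1) & 0xf = 8
kind [5+:3] = (word>>5) & 0x7 = 7
prio [8+:5] = (word>>8) & 0x1f = 2
addr_hi [13+:16] = (word>>13) & 0xffff = 64113  ←
id [29+:3] = (word>>29) & 0x7 = 6

64113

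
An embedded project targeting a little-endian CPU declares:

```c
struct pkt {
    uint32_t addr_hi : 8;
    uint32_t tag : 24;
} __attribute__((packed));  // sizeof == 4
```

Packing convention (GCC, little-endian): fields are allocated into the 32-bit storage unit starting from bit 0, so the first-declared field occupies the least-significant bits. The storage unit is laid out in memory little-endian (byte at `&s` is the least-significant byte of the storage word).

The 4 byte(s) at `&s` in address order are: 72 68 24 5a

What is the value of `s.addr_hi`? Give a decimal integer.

114

[0]=0x72 [1]=0x68 [2]=0x24 [3]=0x5a (little-endian) → word 0x5a246872
addr_hi [0+:8] = (word>>0) & 0xff = 114  ←
tag [8+:24] = (word>>8) & 0xffffff = 5907560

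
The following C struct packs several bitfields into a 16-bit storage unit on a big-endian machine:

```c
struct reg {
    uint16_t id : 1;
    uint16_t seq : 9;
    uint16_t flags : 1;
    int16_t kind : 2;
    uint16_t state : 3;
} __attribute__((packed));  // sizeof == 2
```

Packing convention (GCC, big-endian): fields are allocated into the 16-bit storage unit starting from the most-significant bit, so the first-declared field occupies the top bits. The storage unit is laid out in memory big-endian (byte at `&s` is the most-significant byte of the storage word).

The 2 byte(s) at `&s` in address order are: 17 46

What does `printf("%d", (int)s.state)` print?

6

[0]=0x17 [1]=0x46 (big-endian) → word 0x1746
id [15+:1] = (word>>15) & 0x1 = 0
seq [6+:9] = (word>>6) & 0x1ff = 93
flags [5+:1] = (word>>5) & 0x1 = 0
kind [3+:2] = (word>>3) & 0x3 = 0
state [0+:3] = (word>>0) & 0x7 = 6  ←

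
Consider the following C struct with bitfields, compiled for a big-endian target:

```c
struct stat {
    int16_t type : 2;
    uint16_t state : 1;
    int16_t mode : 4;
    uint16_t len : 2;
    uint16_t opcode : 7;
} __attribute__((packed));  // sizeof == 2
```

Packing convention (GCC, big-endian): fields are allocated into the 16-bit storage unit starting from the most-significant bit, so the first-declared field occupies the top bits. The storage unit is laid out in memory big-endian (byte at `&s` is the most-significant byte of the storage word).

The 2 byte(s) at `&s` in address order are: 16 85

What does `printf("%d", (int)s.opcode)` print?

5

[0]=0x16 [1]=0x85 (big-endian) → word 0x1685
type:2 @ bit 14 → (0x1685>>14)&0x3 = 0x0
state:1 @ bit 13 → (0x1685>>13)&0x1 = 0x0
mode:4 @ bit 9 → (0x1685>>9)&0xf = 0xb
len:2 @ bit 7 → (0x1685>>7)&0x3 = 0x1
opcode:7 @ bit 0 → (0x1685>>0)&0x7f = 0x5  ←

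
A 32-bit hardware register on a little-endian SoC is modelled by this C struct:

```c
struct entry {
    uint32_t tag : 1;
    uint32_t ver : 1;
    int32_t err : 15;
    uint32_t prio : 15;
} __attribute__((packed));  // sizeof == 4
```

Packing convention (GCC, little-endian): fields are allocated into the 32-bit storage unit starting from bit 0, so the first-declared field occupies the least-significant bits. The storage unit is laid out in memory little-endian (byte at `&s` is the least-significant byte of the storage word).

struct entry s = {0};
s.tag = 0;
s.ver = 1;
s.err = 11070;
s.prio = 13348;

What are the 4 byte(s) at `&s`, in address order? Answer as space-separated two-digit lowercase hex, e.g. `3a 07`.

tag (1b) val=0 bits=0x0 at bit 0: 0x00000000
ver (1b) val=1 bits=0x1 at bit 1: 0x00000002
err (15b) val=11070 bits=0x2b3e at bit 2: 0x0000acfa
prio (15b) val=13348 bits=0x3424 at bit 17: 0x6848acfa
word = 0x6848acfa → little-endian bytes:
  [0]=0xfa  [1]=0xac  [2]=0x48  [3]=0x68

fa ac 48 68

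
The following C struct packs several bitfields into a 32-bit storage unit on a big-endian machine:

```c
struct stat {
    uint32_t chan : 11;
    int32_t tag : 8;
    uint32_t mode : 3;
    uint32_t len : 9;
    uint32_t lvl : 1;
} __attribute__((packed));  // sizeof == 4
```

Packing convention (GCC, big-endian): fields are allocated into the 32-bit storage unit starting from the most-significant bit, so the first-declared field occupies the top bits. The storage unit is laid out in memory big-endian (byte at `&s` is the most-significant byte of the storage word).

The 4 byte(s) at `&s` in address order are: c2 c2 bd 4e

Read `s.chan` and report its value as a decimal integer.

1558

[0]=0xc2 [1]=0xc2 [2]=0xbd [3]=0x4e (big-endian) → word 0xc2c2bd4e
chan:11 @ bit 21 → (0xc2c2bd4e>>21)&0x7ff = 0x616  ←
tag:8 @ bit 13 → (0xc2c2bd4e>>13)&0xff = 0x15
mode:3 @ bit 10 → (0xc2c2bd4e>>10)&0x7 = 0x7
len:9 @ bit 1 → (0xc2c2bd4e>>1)&0x1ff = 0xa7
lvl:1 @ bit 0 → (0xc2c2bd4e>>0)&0x1 = 0x0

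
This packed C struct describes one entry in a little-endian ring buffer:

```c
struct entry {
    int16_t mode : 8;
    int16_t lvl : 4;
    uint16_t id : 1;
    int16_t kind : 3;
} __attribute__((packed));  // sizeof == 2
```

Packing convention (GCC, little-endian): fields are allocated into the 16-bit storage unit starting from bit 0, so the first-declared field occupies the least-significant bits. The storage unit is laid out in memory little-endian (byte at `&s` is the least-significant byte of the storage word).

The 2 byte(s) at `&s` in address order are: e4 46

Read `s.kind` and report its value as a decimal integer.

2

[0]=0xe4 [1]=0x46 (little-endian) → word 0x46e4
mode [0+:8] = (word>>0) & 0xff = 228
lvl [8+:4] = (word>>8) & 0xf = 6
id [12+:1] = (word>>12) & 0x1 = 0
kind [13+:3] = (word>>13) & 0x7 = 2  ←
kind signed 3b, MSB=0: value = 2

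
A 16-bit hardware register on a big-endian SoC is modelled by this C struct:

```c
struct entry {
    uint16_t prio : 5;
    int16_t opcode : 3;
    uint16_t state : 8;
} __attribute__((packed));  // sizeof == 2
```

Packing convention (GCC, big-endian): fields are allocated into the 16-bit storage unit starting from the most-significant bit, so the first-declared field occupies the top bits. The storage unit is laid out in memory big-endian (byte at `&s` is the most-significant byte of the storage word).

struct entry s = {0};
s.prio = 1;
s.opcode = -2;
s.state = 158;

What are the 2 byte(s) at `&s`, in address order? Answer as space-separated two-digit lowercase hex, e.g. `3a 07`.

prio:5 = 1 → 0x1 << 11 → word 0x0800
opcode:3 = -2 → 0x6 << 8 → word 0x0e00
state:8 = 158 → 0x9e << 0 → word 0x0e9e
word = 0x0e9e → big-endian bytes:
  [0]=0x0e  [1]=0x9e

0e 9e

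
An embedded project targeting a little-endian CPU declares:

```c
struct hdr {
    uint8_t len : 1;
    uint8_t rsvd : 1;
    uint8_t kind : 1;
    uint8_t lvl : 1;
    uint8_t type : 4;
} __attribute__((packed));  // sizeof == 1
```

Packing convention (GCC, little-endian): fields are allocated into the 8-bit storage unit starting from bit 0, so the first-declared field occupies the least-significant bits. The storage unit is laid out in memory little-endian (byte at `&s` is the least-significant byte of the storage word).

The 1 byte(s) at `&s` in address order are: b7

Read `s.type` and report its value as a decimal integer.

11

[0]=0xb7 (little-endian) → word 0xb7
len [0+:1] = (word>>0) & 0x1 = 1
rsvd [1+:1] = (word>>1) & 0x1 = 1
kind [2+:1] = (word>>2) & 0x1 = 1
lvl [3+:1] = (word>>3) & 0x1 = 0
type [4+:4] = (word>>4) & 0xf = 11  ←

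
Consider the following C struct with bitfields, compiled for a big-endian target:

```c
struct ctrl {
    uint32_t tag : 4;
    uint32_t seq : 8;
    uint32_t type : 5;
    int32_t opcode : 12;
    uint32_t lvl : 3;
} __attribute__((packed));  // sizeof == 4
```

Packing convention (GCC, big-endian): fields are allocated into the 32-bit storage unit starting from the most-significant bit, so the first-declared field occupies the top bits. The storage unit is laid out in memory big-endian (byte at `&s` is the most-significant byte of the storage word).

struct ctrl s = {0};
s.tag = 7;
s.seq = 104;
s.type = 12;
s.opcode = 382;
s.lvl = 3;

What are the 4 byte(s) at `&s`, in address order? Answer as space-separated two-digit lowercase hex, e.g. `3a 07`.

[28+:4] tag=7 & 0xf = 0x7; word=0x70000000
[20+:8] seq=104 & 0xff = 0x68; word=0x76800000
[15+:5] type=12 & 0x1f = 0xc; word=0x76860000
[3+:12] opcode=382 & 0xfff = 0x17e; word=0x76860bf0
[0+:3] lvl=3 & 0x7 = 0x3; word=0x76860bf3
word = 0x76860bf3 → big-endian bytes:
  [0]=0x76  [1]=0x86  [2]=0x0b  [3]=0xf3

76 86 0b f3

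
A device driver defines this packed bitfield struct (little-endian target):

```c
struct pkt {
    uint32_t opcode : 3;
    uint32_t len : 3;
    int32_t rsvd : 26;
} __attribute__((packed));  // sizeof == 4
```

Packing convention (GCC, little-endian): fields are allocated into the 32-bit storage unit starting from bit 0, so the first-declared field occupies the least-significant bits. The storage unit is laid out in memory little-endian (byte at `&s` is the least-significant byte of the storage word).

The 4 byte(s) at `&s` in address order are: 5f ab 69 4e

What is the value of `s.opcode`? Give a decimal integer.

[0]=0x5f [1]=0xab [2]=0x69 [3]=0x4e (little-endian) → word 0x4e69ab5f
opcode [0+:3] = (word>>0) & 0x7 = 7  ←
len [3+:3] = (word>>3) & 0x7 = 3
rsvd [6+:26] = (word>>6) & 0x3ffffff = 20555437

7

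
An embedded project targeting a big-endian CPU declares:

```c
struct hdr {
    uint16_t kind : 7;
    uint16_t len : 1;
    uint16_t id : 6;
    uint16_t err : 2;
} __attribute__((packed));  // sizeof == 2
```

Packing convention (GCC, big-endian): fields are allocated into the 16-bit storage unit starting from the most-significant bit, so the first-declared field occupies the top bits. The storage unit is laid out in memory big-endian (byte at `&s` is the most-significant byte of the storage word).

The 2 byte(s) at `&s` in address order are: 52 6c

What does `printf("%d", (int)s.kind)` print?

[0]=0x52 [1]=0x6c (big-endian) → word 0x526c
kind:7 @ bit 9 → (0x526c>>9)&0x7f = 0x29  ←
len:1 @ bit 8 → (0x526c>>8)&0x1 = 0x0
id:6 @ bit 2 → (0x526c>>2)&0x3f = 0x1b
err:2 @ bit 0 → (0x526c>>0)&0x3 = 0x0

41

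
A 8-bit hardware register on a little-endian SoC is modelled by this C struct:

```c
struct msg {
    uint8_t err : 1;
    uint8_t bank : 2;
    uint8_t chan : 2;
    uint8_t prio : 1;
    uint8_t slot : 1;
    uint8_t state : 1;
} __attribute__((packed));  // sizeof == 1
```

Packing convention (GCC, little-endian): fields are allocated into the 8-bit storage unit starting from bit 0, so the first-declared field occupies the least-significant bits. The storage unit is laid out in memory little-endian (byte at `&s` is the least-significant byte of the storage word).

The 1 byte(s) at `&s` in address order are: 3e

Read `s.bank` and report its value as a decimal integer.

3

[0]=0x3e (little-endian) → word 0x3e
err:1 @ bit 0 → (0x3e>>0)&0x1 = 0x0
bank:2 @ bit 1 → (0x3e>>1)&0x3 = 0x3  ←
chan:2 @ bit 3 → (0x3e>>3)&0x3 = 0x3
prio:1 @ bit 5 → (0x3e>>5)&0x1 = 0x1
slot:1 @ bit 6 → (0x3e>>6)&0x1 = 0x0
state:1 @ bit 7 → (0x3e>>7)&0x1 = 0x0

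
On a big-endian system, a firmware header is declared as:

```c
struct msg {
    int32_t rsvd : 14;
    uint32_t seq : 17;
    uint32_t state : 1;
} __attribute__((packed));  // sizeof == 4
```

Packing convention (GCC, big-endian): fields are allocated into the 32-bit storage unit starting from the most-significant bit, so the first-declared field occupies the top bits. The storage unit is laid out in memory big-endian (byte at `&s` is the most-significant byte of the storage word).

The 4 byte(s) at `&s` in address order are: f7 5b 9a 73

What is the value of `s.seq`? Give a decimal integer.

[0]=0xf7 [1]=0x5b [2]=0x9a [3]=0x73 (big-endian) → word 0xf75b9a73
rsvd [18+:14] = (word>>18) & 0x3fff = 15830
seq [1+:17] = (word>>1) & 0x1ffff = 118073  ←
state [0+:1] = (word>>0) & 0x1 = 1

118073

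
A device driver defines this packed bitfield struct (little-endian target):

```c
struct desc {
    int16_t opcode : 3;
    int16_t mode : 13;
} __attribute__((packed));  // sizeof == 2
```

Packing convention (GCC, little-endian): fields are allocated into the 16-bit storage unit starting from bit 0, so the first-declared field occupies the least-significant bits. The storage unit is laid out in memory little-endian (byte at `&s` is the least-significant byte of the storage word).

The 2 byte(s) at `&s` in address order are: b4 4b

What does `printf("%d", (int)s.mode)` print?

[0]=0xb4 [1]=0x4b (little-endian) → word 0x4bb4
opcode:3 @ bit 0 → (0x4bb4>>0)&0x7 = 0x4
mode:13 @ bit 3 → (0x4bb4>>3)&0x1fff = 0x976  ←
mode signed 13b, MSB=0: value = 2422

2422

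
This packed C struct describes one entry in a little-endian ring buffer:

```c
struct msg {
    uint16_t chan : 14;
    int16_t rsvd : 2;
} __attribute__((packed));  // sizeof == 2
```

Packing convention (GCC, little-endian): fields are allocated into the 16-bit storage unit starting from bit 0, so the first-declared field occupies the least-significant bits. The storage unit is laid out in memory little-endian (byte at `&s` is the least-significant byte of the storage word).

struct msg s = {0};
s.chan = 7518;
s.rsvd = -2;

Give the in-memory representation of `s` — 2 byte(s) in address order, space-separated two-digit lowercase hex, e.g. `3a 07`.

5e 9d

[0+:14] chan=7518 & 0x3fff = 0x1d5e; word=0x1d5e
[14+:2] rsvd=-2 & 0x3 = 0x2; word=0x9d5e
word = 0x9d5e → little-endian bytes:
  [0]=0x5e  [1]=0x9d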